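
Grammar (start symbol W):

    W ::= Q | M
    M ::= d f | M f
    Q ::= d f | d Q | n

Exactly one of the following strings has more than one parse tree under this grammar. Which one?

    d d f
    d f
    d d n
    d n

d d f: 1 tree
d f: 2 trees
d d n: 1 tree
d n: 1 tree

d f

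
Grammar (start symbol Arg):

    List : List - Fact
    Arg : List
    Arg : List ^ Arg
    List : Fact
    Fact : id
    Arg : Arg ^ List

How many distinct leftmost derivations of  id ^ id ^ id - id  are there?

4

Parse trees for id ^ id ^ id - id:
  [Arg [List [Fact id]] ^ [Arg [List [Fact id]] ^ [Arg [List [List [Fact id]] - [Fact id]]]]]
  [Arg [List [Fact id]] ^ [Arg [Arg [List [Fact id]]] ^ [List [List [Fact id]] - [Fact id]]]]
  [Arg [Arg [List [Fact id]] ^ [Arg [List [Fact id]]]] ^ [List [List [Fact id]] - [Fact id]]]
  [Arg [Arg [Arg [List [Fact id]]] ^ [List [Fact id]]] ^ [List [List [Fact id]] - [Fact id]]]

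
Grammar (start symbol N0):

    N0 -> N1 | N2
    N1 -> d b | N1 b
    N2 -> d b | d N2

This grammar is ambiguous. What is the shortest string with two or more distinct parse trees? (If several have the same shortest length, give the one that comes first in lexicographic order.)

d b

length 2: d b has 2 parse trees

Two derivations of d b:
  N0 ⇒ N1 ⇒ d b
  N0 ⇒ N2 ⇒ d b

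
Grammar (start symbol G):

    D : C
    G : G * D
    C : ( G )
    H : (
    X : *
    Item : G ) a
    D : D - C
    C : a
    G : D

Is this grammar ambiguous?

Unambiguous

(X, Item, H are unreachable from G, so their rules don't affect L(G).) G → G * D | D  ;  D → D - C | C  — a left-associative chain with C at the bottom. Each string factors uniquely by precedence.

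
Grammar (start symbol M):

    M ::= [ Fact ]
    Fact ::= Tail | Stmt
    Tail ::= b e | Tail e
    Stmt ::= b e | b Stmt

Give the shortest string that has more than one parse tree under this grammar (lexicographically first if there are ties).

[ b e ]

length 4: [ b e ] has 2 parse trees

Two derivations of [ b e ]:
  M ⇒ [ Fact ] ⇒ [ Tail ] ⇒ [ b e ]
  M ⇒ [ Fact ] ⇒ [ Stmt ] ⇒ [ b e ]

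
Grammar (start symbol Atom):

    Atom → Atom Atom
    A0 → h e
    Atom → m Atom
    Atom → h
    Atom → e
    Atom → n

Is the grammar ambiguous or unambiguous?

Witness: e e e

Derivation 1: Atom ⇒ Atom Atom ⇒ Atom Atom Atom ⇒ e Atom Atom ⇒ e e Atom ⇒ e e e
Derivation 2: Atom ⇒ Atom Atom ⇒ e Atom ⇒ e Atom Atom ⇒ e e Atom ⇒ e e e

Two distinct leftmost derivations for the same string.

Ambiguous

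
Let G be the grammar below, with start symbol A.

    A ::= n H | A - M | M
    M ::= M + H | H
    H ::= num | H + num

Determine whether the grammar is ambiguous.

Ambiguous

Witness: num + num

Derivation 1: A ⇒ M ⇒ M + H ⇒ H + H ⇒ num + H ⇒ num + num
Derivation 2: A ⇒ M ⇒ H ⇒ H + num ⇒ num + num

Two distinct leftmost derivations for the same string.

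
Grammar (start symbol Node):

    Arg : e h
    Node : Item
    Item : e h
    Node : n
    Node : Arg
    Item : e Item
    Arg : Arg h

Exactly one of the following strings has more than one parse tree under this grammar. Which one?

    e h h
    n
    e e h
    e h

e h h: 1 tree
n: 1 tree
e e h: 1 tree
e h: 2 trees

e h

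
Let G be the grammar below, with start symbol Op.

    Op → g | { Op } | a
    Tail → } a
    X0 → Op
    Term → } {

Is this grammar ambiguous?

Unambiguous

(Tail, X0, Term are unreachable from Op, so their rules don't affect L(Op).) Each string is a nest of matched brackets around a single atom. An opening bracket forces the recursive rule; an atom forces the base rule.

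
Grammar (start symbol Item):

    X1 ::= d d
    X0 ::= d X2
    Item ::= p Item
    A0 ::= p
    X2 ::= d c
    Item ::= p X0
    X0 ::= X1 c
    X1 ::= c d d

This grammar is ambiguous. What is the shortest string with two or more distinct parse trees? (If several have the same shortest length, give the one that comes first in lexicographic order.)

p d d c

length 4: p d d c has 2 parse trees

Two derivations of p d d c:
  Item ⇒ p X0 ⇒ p d X2 ⇒ p d d c
  Item ⇒ p X0 ⇒ p X1 c ⇒ p d d c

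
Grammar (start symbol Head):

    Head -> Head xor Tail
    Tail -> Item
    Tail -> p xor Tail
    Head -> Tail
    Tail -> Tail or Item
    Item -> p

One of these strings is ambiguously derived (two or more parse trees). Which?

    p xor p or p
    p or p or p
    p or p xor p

p xor p or p

p xor p or p: 3 trees
p or p or p: 1 tree
p or p xor p: 1 tree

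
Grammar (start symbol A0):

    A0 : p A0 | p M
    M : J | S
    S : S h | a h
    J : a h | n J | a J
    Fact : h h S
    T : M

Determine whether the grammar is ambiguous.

Witness: p a h

Derivation 1: A0 ⇒ p M ⇒ p J ⇒ p a h
Derivation 2: A0 ⇒ p M ⇒ p S ⇒ p a h

Two distinct leftmost derivations for the same string.

Ambiguous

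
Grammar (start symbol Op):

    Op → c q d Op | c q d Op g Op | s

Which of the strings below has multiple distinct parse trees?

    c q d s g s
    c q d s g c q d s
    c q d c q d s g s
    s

c q d s g s: 1 tree
c q d s g c q d s: 1 tree
c q d c q d s g s: 2 trees
s: 1 tree

c q d c q d s g s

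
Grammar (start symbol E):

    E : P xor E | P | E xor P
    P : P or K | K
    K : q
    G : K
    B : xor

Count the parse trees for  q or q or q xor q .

2

Parse trees for q or q or q xor q:
  [E [P [P [P [K q]] or [K q]] or [K q]] xor [E [P [K q]]]]
  [E [E [P [P [P [K q]] or [K q]] or [K q]]] xor [P [K q]]]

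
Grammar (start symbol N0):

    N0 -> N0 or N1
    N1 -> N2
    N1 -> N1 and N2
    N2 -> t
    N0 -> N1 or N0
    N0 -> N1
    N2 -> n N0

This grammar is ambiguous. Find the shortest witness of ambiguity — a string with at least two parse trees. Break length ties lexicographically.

t or t

length 1: no string has ≥2 trees
length 2: no string has ≥2 trees
length 3: t or t has 2 parse trees

Two derivations of t or t:
  N0 ⇒ N0 or N1 ⇒ N1 or N1 ⇒ N2 or N1 ⇒ t or N1 ⇒ t or N2 ⇒ t or t
  N0 ⇒ N1 or N0 ⇒ N2 or N0 ⇒ t or N0 ⇒ t or N1 ⇒ t or N2 ⇒ t or t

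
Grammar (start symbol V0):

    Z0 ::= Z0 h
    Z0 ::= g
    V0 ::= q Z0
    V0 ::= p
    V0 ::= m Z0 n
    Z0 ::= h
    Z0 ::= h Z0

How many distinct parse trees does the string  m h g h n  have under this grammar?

2

Parse trees for m h g h n:
  [V0 m [Z0 [Z0 h [Z0 g]] h] n]
  [V0 m [Z0 h [Z0 [Z0 g] h]] n]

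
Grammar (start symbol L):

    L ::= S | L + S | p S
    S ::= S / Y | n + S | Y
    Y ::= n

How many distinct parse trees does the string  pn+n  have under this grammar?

Parse trees for pn+n:
  [L [L p [S [Y n]]] + [S [Y n]]]
  [L p [S n + [S [Y n]]]]

2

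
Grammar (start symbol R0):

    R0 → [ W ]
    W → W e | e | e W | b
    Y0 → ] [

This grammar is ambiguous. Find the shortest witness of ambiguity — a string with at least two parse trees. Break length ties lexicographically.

length 3: no string has ≥2 trees
length 4: [ e e ] has 2 parse trees

Two derivations of [ e e ]:
  R0 ⇒ [ W ] ⇒ [ W e ] ⇒ [ e e ]
  R0 ⇒ [ W ] ⇒ [ e W ] ⇒ [ e e ]

[ e e ]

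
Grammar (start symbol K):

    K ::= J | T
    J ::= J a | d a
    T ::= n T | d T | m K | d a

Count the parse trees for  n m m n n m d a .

2

Parse trees for n m m n n m d a:
  [K [T n [T m [K [T m [K [T n [T n [T m [K [J d a]]]]]]]]]]]
  [K [T n [T m [K [T m [K [T n [T n [T m [K [T d a]]]]]]]]]]]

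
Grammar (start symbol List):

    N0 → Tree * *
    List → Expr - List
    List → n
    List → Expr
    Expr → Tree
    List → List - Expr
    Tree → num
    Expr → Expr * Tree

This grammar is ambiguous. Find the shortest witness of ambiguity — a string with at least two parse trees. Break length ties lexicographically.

length 1: no string has ≥2 trees
length 3: num - num has 2 parse trees

Two derivations of num - num:
  List ⇒ Expr - List ⇒ Tree - List ⇒ num - List ⇒ num - Expr ⇒ num - Tree ⇒ num - num
  List ⇒ List - Expr ⇒ Expr - Expr ⇒ Tree - Expr ⇒ num - Expr ⇒ num - Tree ⇒ num - num

num - num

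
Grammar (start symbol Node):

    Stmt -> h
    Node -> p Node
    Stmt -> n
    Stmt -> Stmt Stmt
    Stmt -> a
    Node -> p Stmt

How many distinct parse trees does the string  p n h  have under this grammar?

Parse trees for p n h:
  [Node p [Stmt [Stmt n] [Stmt h]]]

1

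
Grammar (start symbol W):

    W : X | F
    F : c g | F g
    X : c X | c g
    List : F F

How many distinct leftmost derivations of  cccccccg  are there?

1

Parse trees for cccccccg:
  [W [X c [X c [X c [X c [X c [X c [X c g]]]]]]]]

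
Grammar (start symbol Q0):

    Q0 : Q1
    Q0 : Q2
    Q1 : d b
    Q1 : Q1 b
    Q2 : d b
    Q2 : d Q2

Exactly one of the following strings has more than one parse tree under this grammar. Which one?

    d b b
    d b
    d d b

d b b: 1 tree
d b: 2 trees
d d b: 1 tree

d b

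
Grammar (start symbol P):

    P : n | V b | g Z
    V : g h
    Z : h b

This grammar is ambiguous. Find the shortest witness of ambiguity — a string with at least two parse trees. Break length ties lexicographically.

g h b

length 1: no string has ≥2 trees
length 3: g h b has 2 parse trees

Two derivations of g h b:
  P ⇒ V b ⇒ g h b
  P ⇒ g Z ⇒ g h b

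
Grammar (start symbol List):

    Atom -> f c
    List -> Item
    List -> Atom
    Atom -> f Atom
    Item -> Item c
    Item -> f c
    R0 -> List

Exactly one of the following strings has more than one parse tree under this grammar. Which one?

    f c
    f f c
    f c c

f c

f c: 2 trees
f f c: 1 tree
f c c: 1 tree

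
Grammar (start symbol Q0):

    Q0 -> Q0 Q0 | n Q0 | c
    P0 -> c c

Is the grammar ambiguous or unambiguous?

Ambiguous

Witness: c c c

Derivation 1: Q0 ⇒ Q0 Q0 ⇒ Q0 Q0 Q0 ⇒ c Q0 Q0 ⇒ c c Q0 ⇒ c c c
Derivation 2: Q0 ⇒ Q0 Q0 ⇒ c Q0 ⇒ c Q0 Q0 ⇒ c c Q0 ⇒ c c c

Two distinct leftmost derivations for the same string.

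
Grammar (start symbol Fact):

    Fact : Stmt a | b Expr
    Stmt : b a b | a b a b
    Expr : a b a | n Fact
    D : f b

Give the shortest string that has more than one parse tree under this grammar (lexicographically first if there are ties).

b a b a

length 4: b a b a has 2 parse trees

Two derivations of b a b a:
  Fact ⇒ Stmt a ⇒ b a b a
  Fact ⇒ b Expr ⇒ b a b a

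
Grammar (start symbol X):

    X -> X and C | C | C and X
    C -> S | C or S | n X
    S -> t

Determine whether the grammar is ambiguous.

Ambiguous

Witness: t and t

Derivation 1: X ⇒ X and C ⇒ C and C ⇒ S and C ⇒ t and C ⇒ t and S ⇒ t and t
Derivation 2: X ⇒ C and X ⇒ S and X ⇒ t and X ⇒ t and C ⇒ t and S ⇒ t and t

Two distinct leftmost derivations for the same string.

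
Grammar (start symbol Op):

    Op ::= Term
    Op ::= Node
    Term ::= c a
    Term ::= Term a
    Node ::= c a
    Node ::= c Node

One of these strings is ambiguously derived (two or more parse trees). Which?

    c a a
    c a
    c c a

c a

c a a: 1 tree
c a: 2 trees
c c a: 1 tree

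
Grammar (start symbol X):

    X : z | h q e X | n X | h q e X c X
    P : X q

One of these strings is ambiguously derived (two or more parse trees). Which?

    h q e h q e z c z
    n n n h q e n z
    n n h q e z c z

h q e h q e z c z

h q e h q e z c z: 2 trees
n n n h q e n z: 1 tree
n n h q e z c z: 1 tree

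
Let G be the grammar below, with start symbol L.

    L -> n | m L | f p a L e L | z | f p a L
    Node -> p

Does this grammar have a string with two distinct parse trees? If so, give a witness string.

Ambiguous

Witness: f p a f p a n e n

Derivation 1: L ⇒ f p a L e L ⇒ f p a f p a L e L ⇒ f p a f p a n e L ⇒ f p a f p a n e n
Derivation 2: L ⇒ f p a L ⇒ f p a f p a L e L ⇒ f p a f p a n e L ⇒ f p a f p a n e n

Two distinct leftmost derivations for the same string.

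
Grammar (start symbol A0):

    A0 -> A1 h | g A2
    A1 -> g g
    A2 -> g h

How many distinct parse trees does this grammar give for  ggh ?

Parse trees for ggh:
  [A0 [A1 g g] h]
  [A0 g [A2 g h]]

2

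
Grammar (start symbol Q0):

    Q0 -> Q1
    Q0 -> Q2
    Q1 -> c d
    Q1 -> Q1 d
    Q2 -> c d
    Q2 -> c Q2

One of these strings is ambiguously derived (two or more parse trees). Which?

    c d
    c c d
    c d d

c d

c d: 2 trees
c c d: 1 tree
c d d: 1 tree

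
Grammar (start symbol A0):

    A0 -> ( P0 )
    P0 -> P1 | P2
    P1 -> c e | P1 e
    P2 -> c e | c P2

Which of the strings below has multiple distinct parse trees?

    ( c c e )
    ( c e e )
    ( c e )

( c c e ): 1 tree
( c e e ): 1 tree
( c e ): 2 trees

( c e )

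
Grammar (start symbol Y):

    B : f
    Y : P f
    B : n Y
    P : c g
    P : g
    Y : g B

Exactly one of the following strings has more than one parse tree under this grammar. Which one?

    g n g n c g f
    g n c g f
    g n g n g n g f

g n g n g n g f

g n g n c g f: 1 tree
g n c g f: 1 tree
g n g n g n g f: 2 trees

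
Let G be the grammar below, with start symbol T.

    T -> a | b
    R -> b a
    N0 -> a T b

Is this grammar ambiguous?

(R, N0 are unreachable from T, so their rules don't affect L(T).) Restricted to the reachable nonterminals, every rule has the form A → t or A → t B, and no two rules for the same A share a first terminal. The grammar encodes a DFA — one run per string.

Unambiguous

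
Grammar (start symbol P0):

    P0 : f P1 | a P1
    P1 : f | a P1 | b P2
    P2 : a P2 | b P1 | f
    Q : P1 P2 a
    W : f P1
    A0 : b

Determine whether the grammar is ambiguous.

(Q, W, A0 are unreachable from P0, so their rules don't affect L(P0).) The reachable rules are right-linear with at most one rule per (nonterminal, next-terminal) pair. Each input token forces the next rule, so parsing is deterministic.

Unambiguous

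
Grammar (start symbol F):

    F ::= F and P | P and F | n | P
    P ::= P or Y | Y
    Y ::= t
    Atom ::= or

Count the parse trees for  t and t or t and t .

Parse trees for t and t or t and t:
  [F [F [F [P [Y t]]] and [P [P [Y t]] or [Y t]]] and [P [Y t]]]
  [F [F [P [Y t]] and [F [P [P [Y t]] or [Y t]]]] and [P [Y t]]]
  [F [P [Y t]] and [F [F [P [P [Y t]] or [Y t]]] and [P [Y t]]]]
  [F [P [Y t]] and [F [P [P [Y t]] or [Y t]] and [F [P [Y t]]]]]

4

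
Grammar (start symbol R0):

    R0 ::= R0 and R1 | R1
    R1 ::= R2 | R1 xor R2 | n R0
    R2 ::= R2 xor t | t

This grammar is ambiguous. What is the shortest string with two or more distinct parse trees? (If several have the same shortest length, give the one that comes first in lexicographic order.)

t xor t

length 1: no string has ≥2 trees
length 2: no string has ≥2 trees
length 3: t xor t has 2 parse trees

Two derivations of t xor t:
  R0 ⇒ R1 ⇒ R2 ⇒ R2 xor t ⇒ t xor t
  R0 ⇒ R1 ⇒ R1 xor R2 ⇒ R2 xor R2 ⇒ t xor R2 ⇒ t xor t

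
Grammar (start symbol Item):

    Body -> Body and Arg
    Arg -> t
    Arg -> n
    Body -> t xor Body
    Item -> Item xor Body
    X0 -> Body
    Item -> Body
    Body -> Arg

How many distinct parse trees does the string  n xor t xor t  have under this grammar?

Parse trees for n xor t xor t:
  [Item [Item [Body [Arg n]]] xor [Body t xor [Body [Arg t]]]]
  [Item [Item [Item [Body [Arg n]]] xor [Body [Arg t]]] xor [Body [Arg t]]]

2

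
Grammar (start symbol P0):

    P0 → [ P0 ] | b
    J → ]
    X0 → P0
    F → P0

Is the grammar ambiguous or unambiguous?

Only P0 is reachable from P0; ignoring the rest: Each string is a nest of matched brackets around a single atom. An opening bracket forces the recursive rule; an atom forces the base rule.

Unambiguous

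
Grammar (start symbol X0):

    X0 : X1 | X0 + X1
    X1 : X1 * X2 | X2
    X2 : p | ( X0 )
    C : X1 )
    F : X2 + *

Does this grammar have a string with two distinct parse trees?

Unambiguous

Only X0, X1, X2 are reachable from X0; ignoring the rest: X0 → X0 + X1 | X1  ;  X1 → X1 * X2 | X2  — a left-associative chain with X2 at the bottom. Each string factors uniquely by precedence.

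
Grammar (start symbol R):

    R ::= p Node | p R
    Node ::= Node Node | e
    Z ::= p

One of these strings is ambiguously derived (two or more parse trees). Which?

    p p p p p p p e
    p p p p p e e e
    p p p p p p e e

p p p p p p p e: 1 tree
p p p p p e e e: 2 trees
p p p p p p e e: 1 tree

p p p p p e e e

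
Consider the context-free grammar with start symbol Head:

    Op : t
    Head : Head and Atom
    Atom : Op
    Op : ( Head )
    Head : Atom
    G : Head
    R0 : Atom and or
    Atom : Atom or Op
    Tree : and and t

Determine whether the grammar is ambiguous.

Unambiguous

(R0, Tree, G are unreachable from Head, so their rules don't affect L(Head).) The grammar is stratified — Head handles 'and' (left-recursive), Atom handles 'or', Op atoms. Each operator has a fixed associativity and precedence level, so every string has one parse.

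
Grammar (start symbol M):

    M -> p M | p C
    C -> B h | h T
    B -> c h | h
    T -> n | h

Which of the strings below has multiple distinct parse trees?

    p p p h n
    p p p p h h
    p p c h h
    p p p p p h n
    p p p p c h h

p p p h n: 1 tree
p p p p h h: 2 trees
p p c h h: 1 tree
p p p p p h n: 1 tree
p p p p c h h: 1 tree

p p p p h h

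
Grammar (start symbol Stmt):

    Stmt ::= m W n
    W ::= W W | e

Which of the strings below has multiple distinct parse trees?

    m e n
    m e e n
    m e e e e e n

m e n: 1 tree
m e e n: 1 tree
m e e e e e n: 14 trees

m e e e e e n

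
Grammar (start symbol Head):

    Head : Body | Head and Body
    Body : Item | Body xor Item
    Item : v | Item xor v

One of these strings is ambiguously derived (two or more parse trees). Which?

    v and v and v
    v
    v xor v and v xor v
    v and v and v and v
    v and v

v xor v and v xor v

v and v and v: 1 tree
v: 1 tree
v xor v and v xor v: 4 trees
v and v and v and v: 1 tree
v and v: 1 tree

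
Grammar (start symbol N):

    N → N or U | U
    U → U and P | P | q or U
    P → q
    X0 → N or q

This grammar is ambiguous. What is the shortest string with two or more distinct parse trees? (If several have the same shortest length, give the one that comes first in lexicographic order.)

q or q

length 1: no string has ≥2 trees
length 3: q or q has 2 parse trees

Two derivations of q or q:
  N ⇒ N or U ⇒ U or U ⇒ P or U ⇒ q or U ⇒ q or P ⇒ q or q
  N ⇒ U ⇒ q or U ⇒ q or P ⇒ q or q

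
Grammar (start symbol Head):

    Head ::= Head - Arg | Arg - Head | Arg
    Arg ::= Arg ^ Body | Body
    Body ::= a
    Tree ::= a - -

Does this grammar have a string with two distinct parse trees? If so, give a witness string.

Witness: a - a

Derivation 1: Head ⇒ Head - Arg ⇒ Arg - Arg ⇒ Body - Arg ⇒ a - Arg ⇒ a - Body ⇒ a - a
Derivation 2: Head ⇒ Arg - Head ⇒ Body - Head ⇒ a - Head ⇒ a - Arg ⇒ a - Body ⇒ a - a

Two distinct leftmost derivations for the same string.

Ambiguous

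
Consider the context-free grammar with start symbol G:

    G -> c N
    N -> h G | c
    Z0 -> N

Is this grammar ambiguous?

Unambiguous

(Z0 is unreachable from G, so its rules don't affect L(G).) Each reachable nonterminal has at most one production per leading terminal, and all productions are right-linear; the derivation is determined token-by-token.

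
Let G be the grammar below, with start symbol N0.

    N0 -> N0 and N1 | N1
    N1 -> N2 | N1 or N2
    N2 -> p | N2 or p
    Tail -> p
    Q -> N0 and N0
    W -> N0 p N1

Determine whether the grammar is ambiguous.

Ambiguous

Witness: p or p

Derivation 1: N0 ⇒ N1 ⇒ N2 ⇒ N2 or p ⇒ p or p
Derivation 2: N0 ⇒ N1 ⇒ N1 or N2 ⇒ N2 or N2 ⇒ p or N2 ⇒ p or p

Two distinct leftmost derivations for the same string.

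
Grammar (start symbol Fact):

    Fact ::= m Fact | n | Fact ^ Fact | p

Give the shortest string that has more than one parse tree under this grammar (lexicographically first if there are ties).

length 1: no string has ≥2 trees
length 2: no string has ≥2 trees
length 3: no string has ≥2 trees
length 4: m n ^ n has 2 parse trees

Two derivations of m n ^ n:
  Fact ⇒ m Fact ⇒ m Fact ^ Fact ⇒ m n ^ Fact ⇒ m n ^ n
  Fact ⇒ Fact ^ Fact ⇒ m Fact ^ Fact ⇒ m n ^ Fact ⇒ m n ^ n

m n ^ n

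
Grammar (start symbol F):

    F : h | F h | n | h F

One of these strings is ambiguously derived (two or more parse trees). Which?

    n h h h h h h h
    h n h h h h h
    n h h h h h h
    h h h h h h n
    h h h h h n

n h h h h h h h: 1 tree
h n h h h h h: 6 trees
n h h h h h h: 1 tree
h h h h h h n: 1 tree
h h h h h n: 1 tree

h n h h h h h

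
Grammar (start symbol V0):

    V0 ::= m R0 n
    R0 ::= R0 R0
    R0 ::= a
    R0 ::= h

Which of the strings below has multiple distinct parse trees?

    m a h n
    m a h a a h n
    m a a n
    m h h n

m a h a a h n

m a h n: 1 tree
m a h a a h n: 14 trees
m a a n: 1 tree
m h h n: 1 tree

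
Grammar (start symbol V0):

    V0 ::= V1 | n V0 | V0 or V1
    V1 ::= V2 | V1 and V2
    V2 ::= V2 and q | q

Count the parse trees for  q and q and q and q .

8

Parse trees for q and q and q and q:
  [V0 [V1 [V2 [V2 [V2 [V2 q] and q] and q] and q]]]
  [V0 [V1 [V1 [V2 q]] and [V2 [V2 [V2 q] and q] and q]]]
  [V0 [V1 [V1 [V2 [V2 q] and q]] and [V2 [V2 q] and q]]]
  [V0 [V1 [V1 [V1 [V2 q]] and [V2 q]] and [V2 [V2 q] and q]]]
  [V0 [V1 [V1 [V2 [V2 [V2 q] and q] and q]] and [V2 q]]]
  [V0 [V1 [V1 [V1 [V2 q]] and [V2 [V2 q] and q]] and [V2 q]]]
  [V0 [V1 [V1 [V1 [V2 [V2 q] and q]] and [V2 q]] and [V2 q]]]
  [V0 [V1 [V1 [V1 [V1 [V2 q]] and [V2 q]] and [V2 q]] and [V2 q]]]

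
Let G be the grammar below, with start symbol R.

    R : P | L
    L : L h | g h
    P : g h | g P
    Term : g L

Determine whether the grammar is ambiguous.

Ambiguous

Witness: g h

Derivation 1: R ⇒ P ⇒ g h
Derivation 2: R ⇒ L ⇒ g h

Two distinct leftmost derivations for the same string.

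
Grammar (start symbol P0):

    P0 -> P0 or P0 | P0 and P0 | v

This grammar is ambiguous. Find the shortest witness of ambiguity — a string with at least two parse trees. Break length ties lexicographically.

length 1: no string has ≥2 trees
length 3: no string has ≥2 trees
length 5: v and v and v has 2 parse trees

Two derivations of v and v and v:
  P0 ⇒ P0 and P0 ⇒ P0 and P0 and P0 ⇒ v and P0 and P0 ⇒ v and v and P0 ⇒ v and v and v
  P0 ⇒ P0 and P0 ⇒ v and P0 ⇒ v and P0 and P0 ⇒ v and v and P0 ⇒ v and v and v

v and v and v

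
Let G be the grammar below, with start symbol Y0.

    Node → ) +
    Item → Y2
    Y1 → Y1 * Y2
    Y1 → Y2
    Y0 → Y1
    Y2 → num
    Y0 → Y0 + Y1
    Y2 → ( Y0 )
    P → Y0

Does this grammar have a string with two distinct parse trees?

Unambiguous

(P, Item, Node are unreachable from Y0, so their rules don't affect L(Y0).) This is a standard precedence ladder (Y0 over Y1 over Y2), with each level left-recursive on its own operator ('+' at Y0, '*' at Y1). That structure is LR(1), hence unambiguous.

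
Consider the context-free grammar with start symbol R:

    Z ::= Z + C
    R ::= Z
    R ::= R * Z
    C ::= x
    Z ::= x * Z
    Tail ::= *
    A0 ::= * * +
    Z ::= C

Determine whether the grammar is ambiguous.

Witness: x * x

Derivation 1: R ⇒ Z ⇒ x * Z ⇒ x * C ⇒ x * x
Derivation 2: R ⇒ R * Z ⇒ Z * Z ⇒ C * Z ⇒ x * Z ⇒ x * C ⇒ x * x

Two distinct leftmost derivations for the same string.

Ambiguous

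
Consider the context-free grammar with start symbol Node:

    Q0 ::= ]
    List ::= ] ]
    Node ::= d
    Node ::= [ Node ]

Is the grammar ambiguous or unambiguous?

Only Node is reachable from Node; ignoring the rest: L(Node) is { openⁿ atom closeⁿ : n ≥ 0 }. The bracket depth fixes n, and the derivation is forced at every step.

Unambiguous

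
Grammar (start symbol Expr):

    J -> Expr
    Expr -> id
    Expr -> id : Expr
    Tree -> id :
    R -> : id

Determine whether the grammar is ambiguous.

Only Expr is reachable from Expr; ignoring the rest: The reachable grammar is A → atom sep A | atom. Each atom is followed by either the separator (recurse) or end-of-string (stop) — no choice point.

Unambiguous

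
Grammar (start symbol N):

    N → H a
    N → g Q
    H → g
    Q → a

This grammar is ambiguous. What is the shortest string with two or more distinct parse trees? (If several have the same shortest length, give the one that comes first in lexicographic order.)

length 2: g a has 2 parse trees

Two derivations of g a:
  N ⇒ H a ⇒ g a
  N ⇒ g Q ⇒ g a

g a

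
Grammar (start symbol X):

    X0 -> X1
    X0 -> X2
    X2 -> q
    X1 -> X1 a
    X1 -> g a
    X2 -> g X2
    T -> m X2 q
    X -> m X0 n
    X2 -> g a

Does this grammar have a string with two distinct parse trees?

Ambiguous

Witness: m g a n

Derivation 1: X ⇒ m X0 n ⇒ m X1 n ⇒ m g a n
Derivation 2: X ⇒ m X0 n ⇒ m X2 n ⇒ m g a n

Two distinct leftmost derivations for the same string.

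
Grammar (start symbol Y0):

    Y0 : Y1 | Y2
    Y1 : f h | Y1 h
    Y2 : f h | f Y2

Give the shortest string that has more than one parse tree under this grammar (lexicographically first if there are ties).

length 2: f h has 2 parse trees

Two derivations of f h:
  Y0 ⇒ Y1 ⇒ f h
  Y0 ⇒ Y2 ⇒ f h

f h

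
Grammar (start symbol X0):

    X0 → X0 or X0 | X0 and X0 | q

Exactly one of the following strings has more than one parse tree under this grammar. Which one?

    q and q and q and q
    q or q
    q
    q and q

q and q and q and q

q and q and q and q: 5 trees
q or q: 1 tree
q: 1 tree
q and q: 1 tree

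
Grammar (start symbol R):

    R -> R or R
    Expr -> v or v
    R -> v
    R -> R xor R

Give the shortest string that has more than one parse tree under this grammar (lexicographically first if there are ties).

length 1: no string has ≥2 trees
length 3: no string has ≥2 trees
length 5: v or v or v has 2 parse trees

Two derivations of v or v or v:
  R ⇒ R or R ⇒ R or R or R ⇒ v or R or R ⇒ v or v or R ⇒ v or v or v
  R ⇒ R or R ⇒ v or R ⇒ v or R or R ⇒ v or v or R ⇒ v or v or v

v or v or v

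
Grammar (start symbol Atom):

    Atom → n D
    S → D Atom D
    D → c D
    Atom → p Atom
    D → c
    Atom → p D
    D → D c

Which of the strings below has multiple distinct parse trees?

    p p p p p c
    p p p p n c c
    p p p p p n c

p p p p n c c

p p p p p c: 1 tree
p p p p n c c: 2 trees
p p p p p n c: 1 tree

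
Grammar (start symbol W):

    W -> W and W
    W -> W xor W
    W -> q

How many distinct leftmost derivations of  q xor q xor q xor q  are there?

Parse trees for q xor q xor q xor q:
  [W [W q] xor [W [W q] xor [W [W q] xor [W q]]]]
  [W [W q] xor [W [W [W q] xor [W q]] xor [W q]]]
  [W [W [W q] xor [W q]] xor [W [W q] xor [W q]]]
  [W [W [W q] xor [W [W q] xor [W q]]] xor [W q]]
  [W [W [W [W q] xor [W q]] xor [W q]] xor [W q]]

5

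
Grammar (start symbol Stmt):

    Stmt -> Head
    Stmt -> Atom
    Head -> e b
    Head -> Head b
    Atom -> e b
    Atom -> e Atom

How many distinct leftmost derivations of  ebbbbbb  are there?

Parse trees for ebbbbbb:
  [Stmt [Head [Head [Head [Head [Head [Head e b] b] b] b] b] b]]

1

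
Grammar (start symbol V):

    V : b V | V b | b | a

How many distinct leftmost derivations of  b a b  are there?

2

Parse trees for b a b:
  [V b [V [V a] b]]
  [V [V b [V a]] b]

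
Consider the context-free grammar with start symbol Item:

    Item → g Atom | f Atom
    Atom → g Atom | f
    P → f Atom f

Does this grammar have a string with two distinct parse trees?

Only Item, Atom are reachable from Item; ignoring the rest: The reachable rules are right-linear with at most one rule per (nonterminal, next-terminal) pair. Each input token forces the next rule, so parsing is deterministic.

Unambiguous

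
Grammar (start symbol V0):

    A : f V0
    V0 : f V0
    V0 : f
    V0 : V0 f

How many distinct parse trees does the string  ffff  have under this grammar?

Parse trees for ffff:
  [V0 f [V0 f [V0 f [V0 f]]]]
  [V0 f [V0 f [V0 [V0 f] f]]]
  [V0 f [V0 [V0 f [V0 f]] f]]
  [V0 f [V0 [V0 [V0 f] f] f]]
  [V0 [V0 f [V0 f [V0 f]]] f]
  [V0 [V0 f [V0 [V0 f] f]] f]
  [V0 [V0 [V0 f [V0 f]] f] f]
  [V0 [V0 [V0 [V0 f] f] f] f]

8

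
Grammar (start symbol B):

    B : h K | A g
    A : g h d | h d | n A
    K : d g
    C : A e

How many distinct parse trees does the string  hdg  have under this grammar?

Parse trees for hdg:
  [B h [K d g]]
  [B [A h d] g]

2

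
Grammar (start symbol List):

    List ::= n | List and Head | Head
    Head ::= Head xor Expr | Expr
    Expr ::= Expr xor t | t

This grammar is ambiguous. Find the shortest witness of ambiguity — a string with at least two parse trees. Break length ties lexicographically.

t xor t

length 1: no string has ≥2 trees
length 3: t xor t has 2 parse trees

Two derivations of t xor t:
  List ⇒ Head ⇒ Head xor Expr ⇒ Expr xor Expr ⇒ t xor Expr ⇒ t xor t
  List ⇒ Head ⇒ Expr ⇒ Expr xor t ⇒ t xor t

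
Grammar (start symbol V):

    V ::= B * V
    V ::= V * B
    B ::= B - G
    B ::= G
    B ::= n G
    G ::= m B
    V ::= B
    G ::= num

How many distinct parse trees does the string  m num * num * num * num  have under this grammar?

Parse trees for m num * num * num * num:
  [V [B [G m [B [G num]]]] * [V [B [G num]] * [V [B [G num]] * [V [B [G num]]]]]]
  [V [B [G m [B [G num]]]] * [V [B [G num]] * [V [V [B [G num]]] * [B [G num]]]]]
  [V [B [G m [B [G num]]]] * [V [V [B [G num]] * [V [B [G num]]]] * [B [G num]]]]
  [V [B [G m [B [G num]]]] * [V [V [V [B [G num]]] * [B [G num]]] * [B [G num]]]]
  [V [V [B [G m [B [G num]]]] * [V [B [G num]] * [V [B [G num]]]]] * [B [G num]]]
  [V [V [B [G m [B [G num]]]] * [V [V [B [G num]]] * [B [G num]]]] * [B [G num]]]
  [V [V [V [B [G m [B [G num]]]] * [V [B [G num]]]] * [B [G num]]] * [B [G num]]]
  [V [V [V [V [B [G m [B [G num]]]]] * [B [G num]]] * [B [G num]]] * [B [G num]]]

8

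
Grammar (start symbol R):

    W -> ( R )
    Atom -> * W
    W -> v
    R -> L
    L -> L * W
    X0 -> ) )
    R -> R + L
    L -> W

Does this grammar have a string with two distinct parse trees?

Only R, L, W are reachable from R; ignoring the rest: This is a standard precedence ladder (R over L over W), with each level left-recursive on its own operator ('+' at R, '*' at L). That structure is LR(1), hence unambiguous.

Unambiguous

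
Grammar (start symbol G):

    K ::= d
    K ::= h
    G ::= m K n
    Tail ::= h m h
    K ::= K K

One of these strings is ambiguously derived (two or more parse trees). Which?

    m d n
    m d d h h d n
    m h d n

m d n: 1 tree
m d d h h d n: 14 trees
m h d n: 1 tree

m d d h h d n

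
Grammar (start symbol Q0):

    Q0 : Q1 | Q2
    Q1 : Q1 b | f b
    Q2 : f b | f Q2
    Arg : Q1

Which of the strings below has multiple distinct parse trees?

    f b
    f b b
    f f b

f b: 2 trees
f b b: 1 tree
f f b: 1 tree

f b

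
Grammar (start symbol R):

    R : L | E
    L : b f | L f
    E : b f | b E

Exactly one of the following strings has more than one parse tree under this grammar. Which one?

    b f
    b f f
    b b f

b f: 2 trees
b f f: 1 tree
b b f: 1 tree

b f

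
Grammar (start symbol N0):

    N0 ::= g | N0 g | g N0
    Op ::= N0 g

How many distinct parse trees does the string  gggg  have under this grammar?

8

Parse trees for gggg:
  [N0 [N0 [N0 [N0 g] g] g] g]
  [N0 [N0 [N0 g [N0 g]] g] g]
  [N0 [N0 g [N0 [N0 g] g]] g]
  [N0 [N0 g [N0 g [N0 g]]] g]
  [N0 g [N0 [N0 [N0 g] g] g]]
  [N0 g [N0 [N0 g [N0 g]] g]]
  [N0 g [N0 g [N0 [N0 g] g]]]
  [N0 g [N0 g [N0 g [N0 g]]]]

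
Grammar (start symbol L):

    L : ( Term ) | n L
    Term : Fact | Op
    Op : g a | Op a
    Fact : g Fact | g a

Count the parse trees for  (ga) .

2

Parse trees for (ga):
  [L ( [Term [Fact g a]] )]
  [L ( [Term [Op g a]] )]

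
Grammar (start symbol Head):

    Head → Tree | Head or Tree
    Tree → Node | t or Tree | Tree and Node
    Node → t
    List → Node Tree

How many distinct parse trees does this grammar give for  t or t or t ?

Parse trees for t or t or t:
  [Head [Tree t or [Tree t or [Tree [Node t]]]]]
  [Head [Head [Tree [Node t]]] or [Tree t or [Tree [Node t]]]]
  [Head [Head [Tree t or [Tree [Node t]]]] or [Tree [Node t]]]
  [Head [Head [Head [Tree [Node t]]] or [Tree [Node t]]] or [Tree [Node t]]]

4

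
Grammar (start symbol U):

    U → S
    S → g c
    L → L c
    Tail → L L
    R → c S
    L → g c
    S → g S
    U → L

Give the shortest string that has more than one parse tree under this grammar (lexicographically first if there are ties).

g c

length 2: g c has 2 parse trees

Two derivations of g c:
  U ⇒ S ⇒ g c
  U ⇒ L ⇒ g c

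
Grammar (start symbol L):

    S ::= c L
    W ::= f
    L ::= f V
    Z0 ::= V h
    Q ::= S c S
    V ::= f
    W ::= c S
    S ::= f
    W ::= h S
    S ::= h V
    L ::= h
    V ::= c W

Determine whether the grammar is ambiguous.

Only L, V, W, S are reachable from L; ignoring the rest: Each reachable nonterminal has at most one production per leading terminal, and all productions are right-linear; the derivation is determined token-by-token.

Unambiguous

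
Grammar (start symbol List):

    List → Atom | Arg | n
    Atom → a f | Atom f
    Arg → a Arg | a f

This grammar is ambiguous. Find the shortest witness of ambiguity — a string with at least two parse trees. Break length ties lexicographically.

a f

length 1: no string has ≥2 trees
length 2: a f has 2 parse trees

Two derivations of a f:
  List ⇒ Atom ⇒ a f
  List ⇒ Arg ⇒ a f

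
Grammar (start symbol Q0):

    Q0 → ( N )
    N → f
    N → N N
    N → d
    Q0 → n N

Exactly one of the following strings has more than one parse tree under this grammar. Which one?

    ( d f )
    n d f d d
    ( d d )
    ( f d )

( d f ): 1 tree
n d f d d: 5 trees
( d d ): 1 tree
( f d ): 1 tree

n d f d d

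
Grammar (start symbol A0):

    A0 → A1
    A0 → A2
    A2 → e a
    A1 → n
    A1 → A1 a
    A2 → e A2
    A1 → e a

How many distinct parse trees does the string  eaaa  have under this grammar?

Parse trees for eaaa:
  [A0 [A1 [A1 [A1 e a] a] a]]

1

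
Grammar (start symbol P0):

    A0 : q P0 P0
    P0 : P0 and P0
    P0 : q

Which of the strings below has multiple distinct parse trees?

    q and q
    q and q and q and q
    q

q and q: 1 tree
q and q and q and q: 5 trees
q: 1 tree

q and q and q and q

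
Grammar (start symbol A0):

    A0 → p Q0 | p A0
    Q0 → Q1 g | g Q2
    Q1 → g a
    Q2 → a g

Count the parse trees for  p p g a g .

2

Parse trees for p p g a g:
  [A0 p [A0 p [Q0 [Q1 g a] g]]]
  [A0 p [A0 p [Q0 g [Q2 a g]]]]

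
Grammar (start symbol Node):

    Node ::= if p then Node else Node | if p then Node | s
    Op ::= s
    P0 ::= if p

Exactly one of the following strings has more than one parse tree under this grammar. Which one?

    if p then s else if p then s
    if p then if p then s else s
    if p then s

if p then s else if p then s: 1 tree
if p then if p then s else s: 2 trees
if p then s: 1 tree

if p then if p then s else s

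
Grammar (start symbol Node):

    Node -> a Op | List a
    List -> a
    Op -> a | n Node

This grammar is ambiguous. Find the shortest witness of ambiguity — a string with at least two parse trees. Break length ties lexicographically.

length 2: a a has 2 parse trees

Two derivations of a a:
  Node ⇒ a Op ⇒ a a
  Node ⇒ List a ⇒ a a

a a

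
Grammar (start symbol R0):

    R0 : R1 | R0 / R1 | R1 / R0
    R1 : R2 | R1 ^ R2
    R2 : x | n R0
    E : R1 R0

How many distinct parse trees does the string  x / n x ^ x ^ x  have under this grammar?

6

Parse trees for x / n x ^ x ^ x:
  [R0 [R0 [R1 [R2 x]]] / [R1 [R2 n [R0 [R1 [R1 [R1 [R2 x]] ^ [R2 x]] ^ [R2 x]]]]]]
  [R0 [R0 [R1 [R2 x]]] / [R1 [R1 [R2 n [R0 [R1 [R1 [R2 x]] ^ [R2 x]]]]] ^ [R2 x]]]
  [R0 [R0 [R1 [R2 x]]] / [R1 [R1 [R1 [R2 n [R0 [R1 [R2 x]]]]] ^ [R2 x]] ^ [R2 x]]]
  [R0 [R1 [R2 x]] / [R0 [R1 [R2 n [R0 [R1 [R1 [R1 [R2 x]] ^ [R2 x]] ^ [R2 x]]]]]]]
  [R0 [R1 [R2 x]] / [R0 [R1 [R1 [R2 n [R0 [R1 [R1 [R2 x]] ^ [R2 x]]]]] ^ [R2 x]]]]
  [R0 [R1 [R2 x]] / [R0 [R1 [R1 [R1 [R2 n [R0 [R1 [R2 x]]]]] ^ [R2 x]] ^ [R2 x]]]]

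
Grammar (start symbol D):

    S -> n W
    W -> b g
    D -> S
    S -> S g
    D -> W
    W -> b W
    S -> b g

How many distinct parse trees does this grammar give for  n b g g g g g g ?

1

Parse trees for n b g g g g g g:
  [D [S [S [S [S [S [S n [W b g]] g] g] g] g] g]]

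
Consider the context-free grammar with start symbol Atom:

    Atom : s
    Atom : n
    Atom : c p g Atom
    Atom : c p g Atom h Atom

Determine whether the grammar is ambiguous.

Ambiguous

Witness: c p g c p g n h n

Derivation 1: Atom ⇒ c p g Atom ⇒ c p g c p g Atom h Atom ⇒ c p g c p g n h Atom ⇒ c p g c p g n h n
Derivation 2: Atom ⇒ c p g Atom h Atom ⇒ c p g c p g Atom h Atom ⇒ c p g c p g n h Atom ⇒ c p g c p g n h n

Two distinct leftmost derivations for the same string.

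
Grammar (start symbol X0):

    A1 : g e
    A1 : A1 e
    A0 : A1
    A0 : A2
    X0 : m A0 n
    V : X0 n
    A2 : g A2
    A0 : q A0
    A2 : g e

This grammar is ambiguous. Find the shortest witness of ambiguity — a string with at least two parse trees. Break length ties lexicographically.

m g e n

length 4: m g e n has 2 parse trees

Two derivations of m g e n:
  X0 ⇒ m A0 n ⇒ m A1 n ⇒ m g e n
  X0 ⇒ m A0 n ⇒ m A2 n ⇒ m g e n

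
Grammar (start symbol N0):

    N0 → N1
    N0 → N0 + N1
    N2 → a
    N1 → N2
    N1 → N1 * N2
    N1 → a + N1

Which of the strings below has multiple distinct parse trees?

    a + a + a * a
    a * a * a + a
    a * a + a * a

a + a + a * a

a + a + a * a: 7 trees
a * a * a + a: 1 tree
a * a + a * a: 1 tree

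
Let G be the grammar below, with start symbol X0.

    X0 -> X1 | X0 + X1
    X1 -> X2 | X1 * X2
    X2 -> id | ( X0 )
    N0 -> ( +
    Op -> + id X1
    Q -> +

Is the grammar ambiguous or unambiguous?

(N0, Op, Q are unreachable from X0, so their rules don't affect L(X0).) X0 → X0 + X1 | X1  ;  X1 → X1 * X2 | X2  — a left-associative chain with X2 at the bottom. Each string factors uniquely by precedence.

Unambiguous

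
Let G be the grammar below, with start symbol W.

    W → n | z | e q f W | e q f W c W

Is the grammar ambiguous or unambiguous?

Witness: e q f e q f n c n

Derivation 1: W ⇒ e q f W ⇒ e q f e q f W c W ⇒ e q f e q f n c W ⇒ e q f e q f n c n
Derivation 2: W ⇒ e q f W c W ⇒ e q f e q f W c W ⇒ e q f e q f n c W ⇒ e q f e q f n c n

Two distinct leftmost derivations for the same string.

Ambiguous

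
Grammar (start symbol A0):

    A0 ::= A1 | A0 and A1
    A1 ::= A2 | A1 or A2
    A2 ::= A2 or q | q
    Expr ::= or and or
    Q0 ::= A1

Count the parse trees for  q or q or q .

4

Parse trees for q or q or q:
  [A0 [A1 [A2 [A2 [A2 q] or q] or q]]]
  [A0 [A1 [A1 [A2 q]] or [A2 [A2 q] or q]]]
  [A0 [A1 [A1 [A2 [A2 q] or q]] or [A2 q]]]
  [A0 [A1 [A1 [A1 [A2 q]] or [A2 q]] or [A2 q]]]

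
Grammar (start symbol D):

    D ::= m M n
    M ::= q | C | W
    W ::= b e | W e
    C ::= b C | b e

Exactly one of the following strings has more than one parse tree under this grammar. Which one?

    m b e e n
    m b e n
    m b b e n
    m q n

m b e e n: 1 tree
m b e n: 2 trees
m b b e n: 1 tree
m q n: 1 tree

m b e n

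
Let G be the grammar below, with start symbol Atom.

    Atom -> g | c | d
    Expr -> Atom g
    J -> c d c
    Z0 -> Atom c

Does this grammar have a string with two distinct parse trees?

Unambiguous

Only Atom is reachable from Atom; ignoring the rest: Each reachable nonterminal has at most one production per leading terminal, and all productions are right-linear; the derivation is determined token-by-token.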